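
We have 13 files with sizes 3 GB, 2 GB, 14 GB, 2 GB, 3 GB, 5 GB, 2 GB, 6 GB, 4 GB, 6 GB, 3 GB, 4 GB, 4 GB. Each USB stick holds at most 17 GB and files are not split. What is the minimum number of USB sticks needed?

4

Total = 14 + 6 + 6 + 5 + 4 + 4 + 4 + 3 + 3 + 3 + 2 + 2 + 2 = 58 GB.
Lower bound: ⌈58/17⌉ = 4 USB sticks.
A packing using 4 USB sticks:
  USB stick 1: 14 + 3 = 17
  USB stick 2: 6 + 6 + 5 = 17
  USB stick 3: 4 + 4 + 4 + 3 + 2 = 17
  USB stick 4: 3 + 2 + 2 = 7
This matches the lower bound, so 4 is optimal.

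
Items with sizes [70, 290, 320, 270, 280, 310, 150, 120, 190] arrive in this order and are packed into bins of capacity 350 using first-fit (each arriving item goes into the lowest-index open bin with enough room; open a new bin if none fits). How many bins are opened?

  70 → bin 1 (new)  [load 70/350]
  290 → bin 2 (new)  [load 290/350]
  320 → bin 3 (new)  [load 320/350]
  270 → bin 1  [load 340/350]
  280 → bin 4 (new)  [load 280/350]
  310 → bin 5 (new)  [load 310/350]
  150 → bin 6 (new)  [load 150/350]
  120 → bin 6  [load 270/350]
  190 → bin 7 (new)  [load 190/350]
7 bins opened.

7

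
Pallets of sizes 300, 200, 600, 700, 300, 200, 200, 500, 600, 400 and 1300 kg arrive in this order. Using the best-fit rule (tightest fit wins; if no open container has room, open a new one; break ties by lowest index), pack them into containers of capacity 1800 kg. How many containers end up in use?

3

  300 → container 1 (new)  [load 300/1800]
  200 → container 1  [load 500/1800]
  600 → container 1  [load 1100/1800]
  700 → container 1  [load 1800/1800]
  300 → container 2 (new)  [load 300/1800]
  200 → container 2  [load 500/1800]
  200 → container 2  [load 700/1800]
  500 → container 2  [load 1200/1800]
  600 → container 2  [load 1800/1800]
  400 → container 3 (new)  [load 400/1800]
  1300 → container 3  [load 1700/1800]
3 containers opened.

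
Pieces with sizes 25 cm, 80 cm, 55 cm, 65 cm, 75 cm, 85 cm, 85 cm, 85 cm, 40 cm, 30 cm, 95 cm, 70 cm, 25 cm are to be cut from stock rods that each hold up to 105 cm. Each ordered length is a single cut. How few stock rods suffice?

Total = 95 + 85 + 85 + 85 + 80 + 75 + 70 + 65 + 55 + 40 + 30 + 25 + 25 = 815 cm.
Lower bound: ⌈815/105⌉ = 8 stock rods.
Also, 9 pieces each exceed 105/2 cm, and no two of those can share a stock rod, so at least 9 stock rods are needed.
A packing using 9 stock rods:
  stock rod 1: 95 = 95
  stock rod 2: 85 = 85
  stock rod 3: 85 = 85
  stock rod 4: 85 = 85
  stock rod 5: 80 + 25 = 105
  stock rod 6: 75 + 30 = 105
  stock rod 7: 70 + 25 = 95
  stock rod 8: 65 + 40 = 105
  stock rod 9: 55 = 55
This matches the lower bound, so 9 is optimal.

9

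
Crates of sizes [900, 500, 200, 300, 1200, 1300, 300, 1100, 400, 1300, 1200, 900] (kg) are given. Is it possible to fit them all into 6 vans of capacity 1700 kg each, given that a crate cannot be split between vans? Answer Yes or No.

No

Total = 9600 kg; ⌈9600/1700⌉ = 6.
7 crates each exceed half the capacity and cannot share a van, forcing at least 7 vans.
At least 7 vans are required, but only 6 are allowed.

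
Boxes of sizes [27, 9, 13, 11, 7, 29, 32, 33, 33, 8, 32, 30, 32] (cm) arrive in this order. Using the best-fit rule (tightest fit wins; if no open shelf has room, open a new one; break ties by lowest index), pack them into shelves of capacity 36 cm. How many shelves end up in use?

10

  27 → shelf 1 (new)  [load 27/36]
  9 → shelf 1  [load 36/36]
  13 → shelf 2 (new)  [load 13/36]
  11 → shelf 2  [load 24/36]
  7 → shelf 2  [load 31/36]
  29 → shelf 3 (new)  [load 29/36]
  32 → shelf 4 (new)  [load 32/36]
  33 → shelf 5 (new)  [load 33/36]
  33 → shelf 6 (new)  [load 33/36]
  8 → shelf 7 (new)  [load 8/36]
  32 → shelf 8 (new)  [load 32/36]
  30 → shelf 9 (new)  [load 30/36]
  32 → shelf 10 (new)  [load 32/36]
10 shelves opened.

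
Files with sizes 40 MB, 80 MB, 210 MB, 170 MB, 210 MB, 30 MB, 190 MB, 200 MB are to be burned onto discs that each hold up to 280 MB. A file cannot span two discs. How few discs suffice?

5

Total = 210 + 210 + 200 + 190 + 170 + 80 + 40 + 30 = 1130 MB.
Lower bound: ⌈1130/280⌉ = 5 discs.
A packing using 5 discs:
  disc 1: 210 + 40 + 30 = 280
  disc 2: 210 = 210
  disc 3: 200 + 80 = 280
  disc 4: 190 = 190
  disc 5: 170 = 170
This matches the lower bound, so 5 is optimal.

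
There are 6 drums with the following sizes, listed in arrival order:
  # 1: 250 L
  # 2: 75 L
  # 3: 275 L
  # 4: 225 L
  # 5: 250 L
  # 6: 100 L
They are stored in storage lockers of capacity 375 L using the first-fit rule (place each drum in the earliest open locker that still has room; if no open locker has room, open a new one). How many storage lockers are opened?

  250 → locker 1 (new)  [load 250/375]
  75 → locker 1  [load 325/375]
  275 → locker 2 (new)  [load 275/375]
  225 → locker 3 (new)  [load 225/375]
  250 → locker 4 (new)  [load 250/375]
  100 → locker 2  [load 375/375]
4 storage lockers opened.

4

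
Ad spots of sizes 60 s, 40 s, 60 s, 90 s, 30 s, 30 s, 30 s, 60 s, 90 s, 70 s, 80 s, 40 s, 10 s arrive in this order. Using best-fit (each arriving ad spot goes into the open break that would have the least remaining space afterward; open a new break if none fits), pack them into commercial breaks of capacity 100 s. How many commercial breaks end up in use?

  60 → break 1 (new)  [load 60/100]
  40 → break 1  [load 100/100]
  60 → break 2 (new)  [load 60/100]
  90 → break 3 (new)  [load 90/100]
  30 → break 2  [load 90/100]
  30 → break 4 (new)  [load 30/100]
  30 → break 4  [load 60/100]
  60 → break 5 (new)  [load 60/100]
  90 → break 6 (new)  [load 90/100]
  70 → break 7 (new)  [load 70/100]
  80 → break 8 (new)  [load 80/100]
  40 → break 4  [load 100/100]
  10 → break 2  [load 100/100]
8 commercial breaks opened.

8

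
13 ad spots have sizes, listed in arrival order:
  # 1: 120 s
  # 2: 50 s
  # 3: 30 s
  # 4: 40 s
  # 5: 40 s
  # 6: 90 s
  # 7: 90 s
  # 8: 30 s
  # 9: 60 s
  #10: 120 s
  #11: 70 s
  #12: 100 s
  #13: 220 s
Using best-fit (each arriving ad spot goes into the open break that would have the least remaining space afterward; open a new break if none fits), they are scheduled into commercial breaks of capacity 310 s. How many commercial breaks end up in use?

4

  120 → break 1 (new)  [load 120/310]
  50 → break 1  [load 170/310]
  30 → break 1  [load 200/310]
  40 → break 1  [load 240/310]
  40 → break 1  [load 280/310]
  90 → break 2 (new)  [load 90/310]
  90 → break 2  [load 180/310]
  30 → break 1  [load 310/310]
  60 → break 2  [load 240/310]
  120 → break 3 (new)  [load 120/310]
  70 → break 2  [load 310/310]
  100 → break 3  [load 220/310]
  220 → break 4 (new)  [load 220/310]
4 commercial breaks opened.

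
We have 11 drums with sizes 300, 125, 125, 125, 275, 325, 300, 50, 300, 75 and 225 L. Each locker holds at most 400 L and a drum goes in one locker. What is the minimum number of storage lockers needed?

Total = 325 + 300 + 300 + 300 + 275 + 225 + 125 + 125 + 125 + 75 + 50 = 2225 L.
Lower bound: ⌈2225/400⌉ = 6 storage lockers.
A packing using 7 storage lockers:
  locker 1: 325 + 75 = 400
  locker 2: 300 + 50 = 350
  locker 3: 300 = 300
  locker 4: 300 = 300
  locker 5: 275 + 125 = 400
  locker 6: 225 + 125 = 350
  locker 7: 125 = 125
No arrangement into 6 storage lockers stays within capacity, so 7 is optimal.

7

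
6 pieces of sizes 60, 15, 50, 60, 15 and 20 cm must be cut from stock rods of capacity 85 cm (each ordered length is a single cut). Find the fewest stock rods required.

3

Total = 60 + 60 + 50 + 20 + 15 + 15 = 220 cm.
Lower bound: ⌈220/85⌉ = 3 stock rods.
A packing using 3 stock rods:
  stock rod 1: 60 + 20 = 80
  stock rod 2: 60 + 15 = 75
  stock rod 3: 50 + 15 = 65
This matches the lower bound, so 3 is optimal.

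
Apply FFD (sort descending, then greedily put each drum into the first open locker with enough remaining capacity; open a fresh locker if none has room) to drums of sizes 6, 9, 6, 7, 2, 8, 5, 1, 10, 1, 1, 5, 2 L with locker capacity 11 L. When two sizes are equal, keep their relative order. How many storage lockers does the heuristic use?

6

Sorted descending: 10, 9, 8, 7, 6, 6, 5, 5, 2, 2, 1, 1, 1.
  10 → locker 1 (new)  [load 10/11]
  9 → locker 2 (new)  [load 9/11]
  8 → locker 3 (new)  [load 8/11]
  7 → locker 4 (new)  [load 7/11]
  6 → locker 5 (new)  [load 6/11]
  6 → locker 6 (new)  [load 6/11]
  5 → locker 5  [load 11/11]
  5 → locker 6  [load 11/11]
  2 → locker 2  [load 11/11]
  2 → locker 3  [load 10/11]
  1 → locker 1  [load 11/11]
  1 → locker 3  [load 11/11]
  1 → locker 4  [load 8/11]
6 storage lockers opened.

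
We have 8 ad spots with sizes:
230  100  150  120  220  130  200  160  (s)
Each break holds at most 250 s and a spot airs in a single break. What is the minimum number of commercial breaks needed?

6

Total = 230 + 220 + 200 + 160 + 150 + 130 + 120 + 100 = 1310 s.
Lower bound: ⌈1310/250⌉ = 6 commercial breaks.
A packing using 6 commercial breaks:
  break 1: 230 = 230
  break 2: 220 = 220
  break 3: 200 = 200
  break 4: 160 = 160
  break 5: 150 + 100 = 250
  break 6: 130 + 120 = 250
This matches the lower bound, so 6 is optimal.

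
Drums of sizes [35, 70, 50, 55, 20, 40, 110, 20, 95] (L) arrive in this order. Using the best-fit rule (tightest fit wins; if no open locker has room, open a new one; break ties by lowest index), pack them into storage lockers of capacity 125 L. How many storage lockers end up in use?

5

  35 → locker 1 (new)  [load 35/125]
  70 → locker 1  [load 105/125]
  50 → locker 2 (new)  [load 50/125]
  55 → locker 2  [load 105/125]
  20 → locker 1  [load 125/125]
  40 → locker 3 (new)  [load 40/125]
  110 → locker 4 (new)  [load 110/125]
  20 → locker 2  [load 125/125]
  95 → locker 5 (new)  [load 95/125]
5 storage lockers opened.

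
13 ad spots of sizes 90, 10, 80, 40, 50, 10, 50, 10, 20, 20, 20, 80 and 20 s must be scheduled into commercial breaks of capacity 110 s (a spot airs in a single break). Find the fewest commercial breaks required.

5

Total = 90 + 80 + 80 + 50 + 50 + 40 + 20 + 20 + 20 + 20 + 10 + 10 + 10 = 500 s.
Lower bound: ⌈500/110⌉ = 5 commercial breaks.
A packing using 5 commercial breaks:
  break 1: 90 + 20 = 110
  break 2: 80 + 20 + 10 = 110
  break 3: 80 + 20 + 10 = 110
  break 4: 50 + 50 + 10 = 110
  break 5: 40 + 20 = 60
This matches the lower bound, so 5 is optimal.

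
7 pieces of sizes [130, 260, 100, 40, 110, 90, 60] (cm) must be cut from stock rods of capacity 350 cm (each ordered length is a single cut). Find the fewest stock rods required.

Total = 260 + 130 + 110 + 100 + 90 + 60 + 40 = 790 cm.
Lower bound: ⌈790/350⌉ = 3 stock rods.
A packing using 3 stock rods:
  stock rod 1: 260 + 90 = 350
  stock rod 2: 130 + 110 + 100 = 340
  stock rod 3: 60 + 40 = 100
This matches the lower bound, so 3 is optimal.

3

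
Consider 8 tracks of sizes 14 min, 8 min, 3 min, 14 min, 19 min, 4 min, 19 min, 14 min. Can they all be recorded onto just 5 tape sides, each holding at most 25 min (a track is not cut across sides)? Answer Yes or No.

A valid assignment using 5 tape sides:
  side 1: 19 + 4 = 23
  side 2: 19 + 3 = 22
  side 3: 14 + 8 = 22
  side 4: 14 = 14
  side 5: 14 = 14
Every load is within 25 min, so 5 tape sides suffice.

Yes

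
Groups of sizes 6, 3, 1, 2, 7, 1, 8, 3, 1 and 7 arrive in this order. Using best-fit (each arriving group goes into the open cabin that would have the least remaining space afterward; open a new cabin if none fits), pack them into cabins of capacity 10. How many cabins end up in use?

4

  6 → cabin 1 (new)  [load 6/10]
  3 → cabin 1  [load 9/10]
  1 → cabin 1  [load 10/10]
  2 → cabin 2 (new)  [load 2/10]
  7 → cabin 2  [load 9/10]
  1 → cabin 2  [load 10/10]
  8 → cabin 3 (new)  [load 8/10]
  3 → cabin 4 (new)  [load 3/10]
  1 → cabin 3  [load 9/10]
  7 → cabin 4  [load 10/10]
4 cabins opened.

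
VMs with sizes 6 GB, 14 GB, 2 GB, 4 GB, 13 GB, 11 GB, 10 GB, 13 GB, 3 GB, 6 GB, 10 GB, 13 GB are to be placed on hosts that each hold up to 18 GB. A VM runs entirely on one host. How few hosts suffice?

7

Total = 14 + 13 + 13 + 13 + 11 + 10 + 10 + 6 + 6 + 4 + 3 + 2 = 105 GB.
Lower bound: ⌈105/18⌉ = 6 hosts.
Also, 7 VMs each exceed 9 GB, and no two of those can share a host, so at least 7 hosts are needed.
A packing using 7 hosts:
  host 1: 14 + 4 = 18
  host 2: 13 + 3 + 2 = 18
  host 3: 13 = 13
  host 4: 13 = 13
  host 5: 11 + 6 = 17
  host 6: 10 + 6 = 16
  host 7: 10 = 10
This matches the lower bound, so 7 is optimal.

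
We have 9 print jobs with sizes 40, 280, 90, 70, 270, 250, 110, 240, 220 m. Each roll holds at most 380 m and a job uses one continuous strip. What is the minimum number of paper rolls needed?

5

Total = 280 + 270 + 250 + 240 + 220 + 110 + 90 + 70 + 40 = 1570 m.
Lower bound: ⌈1570/380⌉ = 5 paper rolls.
A packing using 5 paper rolls:
  roll 1: 280 + 90 = 370
  roll 2: 270 + 110 = 380
  roll 3: 250 + 70 + 40 = 360
  roll 4: 240 = 240
  roll 5: 220 = 220
This matches the lower bound, so 5 is optimal.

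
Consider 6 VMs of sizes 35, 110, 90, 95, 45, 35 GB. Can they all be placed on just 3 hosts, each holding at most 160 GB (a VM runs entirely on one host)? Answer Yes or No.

A valid assignment using 3 hosts:
  host 1: 110 + 45 = 155
  host 2: 95 + 35 = 130
  host 3: 90 + 35 = 125
Every load is within 160 GB, so 3 hosts suffice.

Yes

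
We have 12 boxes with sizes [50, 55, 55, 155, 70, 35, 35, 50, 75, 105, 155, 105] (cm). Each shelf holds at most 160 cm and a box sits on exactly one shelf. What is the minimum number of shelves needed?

Total = 155 + 155 + 105 + 105 + 75 + 70 + 55 + 55 + 50 + 50 + 35 + 35 = 945 cm.
Lower bound: ⌈945/160⌉ = 6 shelves.
A packing using 6 shelves:
  shelf 1: 155 = 155
  shelf 2: 155 = 155
  shelf 3: 105 + 55 = 160
  shelf 4: 105 + 55 = 160
  shelf 5: 75 + 50 + 35 = 160
  shelf 6: 70 + 50 + 35 = 155
This matches the lower bound, so 6 is optimal.

6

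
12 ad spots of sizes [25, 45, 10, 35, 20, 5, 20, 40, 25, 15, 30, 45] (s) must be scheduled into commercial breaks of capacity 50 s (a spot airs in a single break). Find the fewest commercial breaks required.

7

Total = 45 + 45 + 40 + 35 + 30 + 25 + 25 + 20 + 20 + 15 + 10 + 5 = 315 s.
Lower bound: ⌈315/50⌉ = 7 commercial breaks.
A packing using 7 commercial breaks:
  break 1: 45 + 5 = 50
  break 2: 45 = 45
  break 3: 40 + 10 = 50
  break 4: 35 + 15 = 50
  break 5: 30 + 20 = 50
  break 6: 25 + 25 = 50
  break 7: 20 = 20
This matches the lower bound, so 7 is optimal.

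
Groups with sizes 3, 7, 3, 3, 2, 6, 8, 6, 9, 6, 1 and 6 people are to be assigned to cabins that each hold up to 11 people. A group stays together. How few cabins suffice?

Total = 9 + 8 + 7 + 6 + 6 + 6 + 6 + 3 + 3 + 3 + 2 + 1 = 60 people.
Lower bound: ⌈60/11⌉ = 6 cabins.
Also, 7 groups each exceed 11/2 people, and no two of those can share a cabin, so at least 7 cabins are needed.
A packing using 7 cabins:
  cabin 1: 9 + 2 = 11
  cabin 2: 8 + 3 = 11
  cabin 3: 7 + 3 + 1 = 11
  cabin 4: 6 + 3 = 9
  cabin 5: 6 = 6
  cabin 6: 6 = 6
  cabin 7: 6 = 6
This matches the lower bound, so 7 is optimal.

7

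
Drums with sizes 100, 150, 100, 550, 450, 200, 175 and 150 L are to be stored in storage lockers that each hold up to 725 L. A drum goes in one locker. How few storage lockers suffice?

Total = 550 + 450 + 200 + 175 + 150 + 150 + 100 + 100 = 1875 L.
Lower bound: ⌈1875/725⌉ = 3 storage lockers.
A packing using 3 storage lockers:
  locker 1: 550 + 175 = 725
  locker 2: 450 + 200 = 650
  locker 3: 150 + 150 + 100 + 100 = 500
This matches the lower bound, so 3 is optimal.

3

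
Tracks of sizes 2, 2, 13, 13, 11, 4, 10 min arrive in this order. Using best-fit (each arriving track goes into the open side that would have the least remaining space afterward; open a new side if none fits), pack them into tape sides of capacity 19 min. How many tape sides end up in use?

4

  2 → side 1 (new)  [load 2/19]
  2 → side 1  [load 4/19]
  13 → side 1  [load 17/19]
  13 → side 2 (new)  [load 13/19]
  11 → side 3 (new)  [load 11/19]
  4 → side 2  [load 17/19]
  10 → side 4 (new)  [load 10/19]
4 tape sides opened.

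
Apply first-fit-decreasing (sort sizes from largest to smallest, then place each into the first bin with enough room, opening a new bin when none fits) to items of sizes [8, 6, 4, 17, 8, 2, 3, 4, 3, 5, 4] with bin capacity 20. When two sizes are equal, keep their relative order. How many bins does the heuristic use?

Sorted descending: 17, 8, 8, 6, 5, 4, 4, 4, 3, 3, 2.
  17 → bin 1 (new)  [load 17/20]
  8 → bin 2 (new)  [load 8/20]
  8 → bin 2  [load 16/20]
  6 → bin 3 (new)  [load 6/20]
  5 → bin 3  [load 11/20]
  4 → bin 2  [load 20/20]
  4 → bin 3  [load 15/20]
  4 → bin 3  [load 19/20]
  3 → bin 1  [load 20/20]
  3 → bin 4 (new)  [load 3/20]
  2 → bin 4  [load 5/20]
4 bins opened.

4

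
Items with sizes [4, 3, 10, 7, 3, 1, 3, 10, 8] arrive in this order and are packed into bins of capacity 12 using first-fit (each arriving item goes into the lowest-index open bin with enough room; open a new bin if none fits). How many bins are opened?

  4 → bin 1 (new)  [load 4/12]
  3 → bin 1  [load 7/12]
  10 → bin 2 (new)  [load 10/12]
  7 → bin 3 (new)  [load 7/12]
  3 → bin 1  [load 10/12]
  1 → bin 1  [load 11/12]
  3 → bin 3  [load 10/12]
  10 → bin 4 (new)  [load 10/12]
  8 → bin 5 (new)  [load 8/12]
5 bins opened.

5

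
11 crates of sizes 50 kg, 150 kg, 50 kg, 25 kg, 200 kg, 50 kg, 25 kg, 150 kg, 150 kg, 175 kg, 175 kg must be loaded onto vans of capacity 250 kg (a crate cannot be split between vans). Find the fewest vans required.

Total = 200 + 175 + 175 + 150 + 150 + 150 + 50 + 50 + 50 + 25 + 25 = 1200 kg.
Lower bound: ⌈1200/250⌉ = 5 vans.
Also, 6 crates each exceed 125 kg, and no two of those can share a van, so at least 6 vans are needed.
A packing using 6 vans:
  van 1: 200 + 50 = 250
  van 2: 175 + 50 + 25 = 250
  van 3: 175 + 50 + 25 = 250
  van 4: 150 = 150
  van 5: 150 = 150
  van 6: 150 = 150
This matches the lower bound, so 6 is optimal.

6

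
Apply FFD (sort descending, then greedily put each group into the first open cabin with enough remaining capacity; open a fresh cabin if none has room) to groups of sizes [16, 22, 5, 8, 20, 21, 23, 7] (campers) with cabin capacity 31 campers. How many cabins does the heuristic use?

5

Sorted descending: 23, 22, 21, 20, 16, 8, 7, 5.
  23 → cabin 1 (new)  [load 23/31]
  22 → cabin 2 (new)  [load 22/31]
  21 → cabin 3 (new)  [load 21/31]
  20 → cabin 4 (new)  [load 20/31]
  16 → cabin 5 (new)  [load 16/31]
  8 → cabin 1  [load 31/31]
  7 → cabin 2  [load 29/31]
  5 → cabin 3  [load 26/31]
5 cabins opened.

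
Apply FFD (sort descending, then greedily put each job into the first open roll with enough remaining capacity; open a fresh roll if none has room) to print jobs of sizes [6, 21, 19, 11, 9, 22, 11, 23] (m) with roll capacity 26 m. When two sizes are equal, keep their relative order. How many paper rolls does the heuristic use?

6

Sorted descending: 23, 22, 21, 19, 11, 11, 9, 6.
  23 → roll 1 (new)  [load 23/26]
  22 → roll 2 (new)  [load 22/26]
  21 → roll 3 (new)  [load 21/26]
  19 → roll 4 (new)  [load 19/26]
  11 → roll 5 (new)  [load 11/26]
  11 → roll 5  [load 22/26]
  9 → roll 6 (new)  [load 9/26]
  6 → roll 4  [load 25/26]
6 paper rolls opened.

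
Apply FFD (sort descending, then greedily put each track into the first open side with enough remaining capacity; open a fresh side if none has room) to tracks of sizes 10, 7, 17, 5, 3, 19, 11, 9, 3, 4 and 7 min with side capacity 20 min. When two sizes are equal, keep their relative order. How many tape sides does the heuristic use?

Sorted descending: 19, 17, 11, 10, 9, 7, 7, 5, 4, 3, 3.
  19 → side 1 (new)  [load 19/20]
  17 → side 2 (new)  [load 17/20]
  11 → side 3 (new)  [load 11/20]
  10 → side 4 (new)  [load 10/20]
  9 → side 3  [load 20/20]
  7 → side 4  [load 17/20]
  7 → side 5 (new)  [load 7/20]
  5 → side 5  [load 12/20]
  4 → side 5  [load 16/20]
  3 → side 2  [load 20/20]
  3 → side 4  [load 20/20]
5 tape sides opened.

5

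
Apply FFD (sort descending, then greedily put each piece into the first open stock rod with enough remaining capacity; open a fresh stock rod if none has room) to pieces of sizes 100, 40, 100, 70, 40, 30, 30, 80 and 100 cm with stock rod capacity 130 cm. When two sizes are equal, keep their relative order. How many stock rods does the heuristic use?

5

Sorted descending: 100, 100, 100, 80, 70, 40, 40, 30, 30.
  100 → stock rod 1 (new)  [load 100/130]
  100 → stock rod 2 (new)  [load 100/130]
  100 → stock rod 3 (new)  [load 100/130]
  80 → stock rod 4 (new)  [load 80/130]
  70 → stock rod 5 (new)  [load 70/130]
  40 → stock rod 4  [load 120/130]
  40 → stock rod 5  [load 110/130]
  30 → stock rod 1  [load 130/130]
  30 → stock rod 2  [load 130/130]
5 stock rods opened.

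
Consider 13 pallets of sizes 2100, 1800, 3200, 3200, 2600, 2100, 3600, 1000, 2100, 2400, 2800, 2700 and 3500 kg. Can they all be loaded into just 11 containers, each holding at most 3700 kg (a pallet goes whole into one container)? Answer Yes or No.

Total = 33100 kg; ⌈33100/3700⌉ = 9.
11 pallets each exceed half the capacity and cannot share a container, forcing at least 11 containers.
The bound of 11 does not rule out 11, but exhaustive search shows no assignment into 11 containers of capacity 3700 kg exists — the minimum is 12.

No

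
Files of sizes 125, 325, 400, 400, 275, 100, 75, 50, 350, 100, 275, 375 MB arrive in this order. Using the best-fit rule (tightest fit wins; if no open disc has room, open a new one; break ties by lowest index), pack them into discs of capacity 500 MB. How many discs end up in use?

  125 → disc 1 (new)  [load 125/500]
  325 → disc 1  [load 450/500]
  400 → disc 2 (new)  [load 400/500]
  400 → disc 3 (new)  [load 400/500]
  275 → disc 4 (new)  [load 275/500]
  100 → disc 2  [load 500/500]
  75 → disc 3  [load 475/500]
  50 → disc 1  [load 500/500]
  350 → disc 5 (new)  [load 350/500]
  100 → disc 5  [load 450/500]
  275 → disc 6 (new)  [load 275/500]
  375 → disc 7 (new)  [load 375/500]
7 discs opened.

7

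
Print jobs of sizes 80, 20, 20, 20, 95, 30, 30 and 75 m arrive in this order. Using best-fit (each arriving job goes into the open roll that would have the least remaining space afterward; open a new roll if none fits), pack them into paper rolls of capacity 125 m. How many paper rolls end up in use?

  80 → roll 1 (new)  [load 80/125]
  20 → roll 1  [load 100/125]
  20 → roll 1  [load 120/125]
  20 → roll 2 (new)  [load 20/125]
  95 → roll 2  [load 115/125]
  30 → roll 3 (new)  [load 30/125]
  30 → roll 3  [load 60/125]
  75 → roll 4 (new)  [load 75/125]
4 paper rolls opened.

4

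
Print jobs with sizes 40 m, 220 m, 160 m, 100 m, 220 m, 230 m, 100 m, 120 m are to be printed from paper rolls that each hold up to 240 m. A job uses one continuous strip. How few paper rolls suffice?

Total = 230 + 220 + 220 + 160 + 120 + 100 + 100 + 40 = 1190 m.
Lower bound: ⌈1190/240⌉ = 5 paper rolls.
A packing using 6 paper rolls:
  roll 1: 230 = 230
  roll 2: 220 = 220
  roll 3: 220 = 220
  roll 4: 160 + 40 = 200
  roll 5: 120 + 100 = 220
  roll 6: 100 = 100
No arrangement into 5 paper rolls stays within capacity, so 6 is optimal.

6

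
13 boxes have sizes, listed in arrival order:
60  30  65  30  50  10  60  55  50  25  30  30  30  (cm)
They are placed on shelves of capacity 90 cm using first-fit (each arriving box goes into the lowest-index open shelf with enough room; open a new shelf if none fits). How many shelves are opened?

  60 → shelf 1 (new)  [load 60/90]
  30 → shelf 1  [load 90/90]
  65 → shelf 2 (new)  [load 65/90]
  30 → shelf 3 (new)  [load 30/90]
  50 → shelf 3  [load 80/90]
  10 → shelf 2  [load 75/90]
  60 → shelf 4 (new)  [load 60/90]
  55 → shelf 5 (new)  [load 55/90]
  50 → shelf 6 (new)  [load 50/90]
  25 → shelf 4  [load 85/90]
  30 → shelf 5  [load 85/90]
  30 → shelf 6  [load 80/90]
  30 → shelf 7 (new)  [load 30/90]
7 shelves opened.

7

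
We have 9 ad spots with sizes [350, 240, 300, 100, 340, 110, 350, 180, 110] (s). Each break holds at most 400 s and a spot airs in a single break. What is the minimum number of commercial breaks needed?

Total = 350 + 350 + 340 + 300 + 240 + 180 + 110 + 110 + 100 = 2080 s.
Lower bound: ⌈2080/400⌉ = 6 commercial breaks.
A packing using 6 commercial breaks:
  break 1: 350 = 350
  break 2: 350 = 350
  break 3: 340 = 340
  break 4: 300 + 100 = 400
  break 5: 240 + 110 = 350
  break 6: 180 + 110 = 290
This matches the lower bound, so 6 is optimal.

6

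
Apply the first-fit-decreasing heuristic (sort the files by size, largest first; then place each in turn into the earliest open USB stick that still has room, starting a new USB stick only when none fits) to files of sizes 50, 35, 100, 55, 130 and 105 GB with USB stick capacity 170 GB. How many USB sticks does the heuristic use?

Sorted descending: 130, 105, 100, 55, 50, 35.
  130 → USB stick 1 (new)  [load 130/170]
  105 → USB stick 2 (new)  [load 105/170]
  100 → USB stick 3 (new)  [load 100/170]
  55 → USB stick 2  [load 160/170]
  50 → USB stick 3  [load 150/170]
  35 → USB stick 1  [load 165/170]
3 USB sticks opened.

3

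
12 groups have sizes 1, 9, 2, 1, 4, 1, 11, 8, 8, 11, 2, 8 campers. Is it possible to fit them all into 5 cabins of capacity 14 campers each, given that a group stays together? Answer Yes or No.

No

Total = 66 campers; ⌈66/14⌉ = 5.
6 groups each exceed half the capacity and cannot share a cabin, forcing at least 6 cabins.
At least 6 cabins are required, but only 5 are allowed.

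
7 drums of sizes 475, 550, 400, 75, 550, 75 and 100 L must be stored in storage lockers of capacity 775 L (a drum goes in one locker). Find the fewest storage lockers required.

4

Total = 550 + 550 + 475 + 400 + 100 + 75 + 75 = 2225 L.
Lower bound: ⌈2225/775⌉ = 3 storage lockers.
Also, 4 drums each exceed 775/2 L, and no two of those can share a locker, so at least 4 storage lockers are needed.
A packing using 4 storage lockers:
  locker 1: 550 + 100 + 75 = 725
  locker 2: 550 + 75 = 625
  locker 3: 475 = 475
  locker 4: 400 = 400
This matches the lower bound, so 4 is optimal.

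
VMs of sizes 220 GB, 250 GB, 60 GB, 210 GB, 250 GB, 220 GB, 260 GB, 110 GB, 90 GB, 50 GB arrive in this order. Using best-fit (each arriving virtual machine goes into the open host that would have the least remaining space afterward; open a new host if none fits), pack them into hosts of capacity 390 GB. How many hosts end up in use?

  220 → host 1 (new)  [load 220/390]
  250 → host 2 (new)  [load 250/390]
  60 → host 2  [load 310/390]
  210 → host 3 (new)  [load 210/390]
  250 → host 4 (new)  [load 250/390]
  220 → host 5 (new)  [load 220/390]
  260 → host 6 (new)  [load 260/390]
  110 → host 6  [load 370/390]
  90 → host 4  [load 340/390]
  50 → host 4  [load 390/390]
6 hosts opened.

6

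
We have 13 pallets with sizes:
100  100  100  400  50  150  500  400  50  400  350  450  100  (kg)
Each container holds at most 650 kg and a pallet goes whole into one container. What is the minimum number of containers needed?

Total = 500 + 450 + 400 + 400 + 400 + 350 + 150 + 100 + 100 + 100 + 100 + 50 + 50 = 3150 kg.
Lower bound: ⌈3150/650⌉ = 5 containers.
Also, 6 pallets each exceed 325 kg, and no two of those can share a container, so at least 6 containers are needed.
A packing using 6 containers:
  container 1: 500 + 150 = 650
  container 2: 450 + 100 + 100 = 650
  container 3: 400 + 100 + 100 + 50 = 650
  container 4: 400 + 50 = 450
  container 5: 400 = 400
  container 6: 350 = 350
This matches the lower bound, so 6 is optimal.

6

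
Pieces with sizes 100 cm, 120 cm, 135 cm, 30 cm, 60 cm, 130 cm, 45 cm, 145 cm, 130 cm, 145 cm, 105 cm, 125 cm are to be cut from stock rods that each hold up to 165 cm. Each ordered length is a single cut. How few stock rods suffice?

Total = 145 + 145 + 135 + 130 + 130 + 125 + 120 + 105 + 100 + 60 + 45 + 30 = 1270 cm.
Lower bound: ⌈1270/165⌉ = 8 stock rods.
Also, 9 pieces each exceed 165/2 cm, and no two of those can share a stock rod, so at least 9 stock rods are needed.
A packing using 9 stock rods:
  stock rod 1: 145 = 145
  stock rod 2: 145 = 145
  stock rod 3: 135 + 30 = 165
  stock rod 4: 130 = 130
  stock rod 5: 130 = 130
  stock rod 6: 125 = 125
  stock rod 7: 120 + 45 = 165
  stock rod 8: 105 + 60 = 165
  stock rod 9: 100 = 100
This matches the lower bound, so 9 is optimal.

9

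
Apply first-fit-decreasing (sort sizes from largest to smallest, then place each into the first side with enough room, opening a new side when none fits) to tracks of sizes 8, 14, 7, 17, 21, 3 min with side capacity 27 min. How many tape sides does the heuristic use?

3

Sorted descending: 21, 17, 14, 8, 7, 3.
  21 → side 1 (new)  [load 21/27]
  17 → side 2 (new)  [load 17/27]
  14 → side 3 (new)  [load 14/27]
  8 → side 2  [load 25/27]
  7 → side 3  [load 21/27]
  3 → side 1  [load 24/27]
3 tape sides opened.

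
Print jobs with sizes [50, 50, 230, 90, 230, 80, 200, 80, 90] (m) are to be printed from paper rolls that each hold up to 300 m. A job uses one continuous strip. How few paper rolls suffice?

4

Total = 230 + 230 + 200 + 90 + 90 + 80 + 80 + 50 + 50 = 1100 m.
Lower bound: ⌈1100/300⌉ = 4 paper rolls.
A packing using 4 paper rolls:
  roll 1: 230 + 50 = 280
  roll 2: 230 + 50 = 280
  roll 3: 200 + 90 = 290
  roll 4: 90 + 80 + 80 = 250
This matches the lower bound, so 4 is optimal.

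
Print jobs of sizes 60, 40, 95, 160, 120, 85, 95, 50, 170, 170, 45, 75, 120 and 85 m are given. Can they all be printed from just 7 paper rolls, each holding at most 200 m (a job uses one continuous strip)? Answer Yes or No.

No

Total = 1370 m; ⌈1370/200⌉ = 7.
The bound of 7 does not rule out 7, but exhaustive search shows no assignment into 7 paper rolls of capacity 200 m exists — the minimum is 8.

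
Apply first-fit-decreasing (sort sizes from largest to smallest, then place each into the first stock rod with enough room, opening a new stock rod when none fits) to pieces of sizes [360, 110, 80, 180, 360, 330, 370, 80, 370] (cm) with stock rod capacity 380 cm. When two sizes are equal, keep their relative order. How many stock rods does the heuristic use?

Sorted descending: 370, 370, 360, 360, 330, 180, 110, 80, 80.
  370 → stock rod 1 (new)  [load 370/380]
  370 → stock rod 2 (new)  [load 370/380]
  360 → stock rod 3 (new)  [load 360/380]
  360 → stock rod 4 (new)  [load 360/380]
  330 → stock rod 5 (new)  [load 330/380]
  180 → stock rod 6 (new)  [load 180/380]
  110 → stock rod 6  [load 290/380]
  80 → stock rod 6  [load 370/380]
  80 → stock rod 7 (new)  [load 80/380]
7 stock rods opened.

7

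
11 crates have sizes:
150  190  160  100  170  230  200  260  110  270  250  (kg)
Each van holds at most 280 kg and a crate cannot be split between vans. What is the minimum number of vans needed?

Total = 270 + 260 + 250 + 230 + 200 + 190 + 170 + 160 + 150 + 110 + 100 = 2090 kg.
Lower bound: ⌈2090/280⌉ = 8 vans.
Also, 9 crates each exceed 140 kg, and no two of those can share a van, so at least 9 vans are needed.
A packing using 9 vans:
  van 1: 270 = 270
  van 2: 260 = 260
  van 3: 250 = 250
  van 4: 230 = 230
  van 5: 200 = 200
  van 6: 190 = 190
  van 7: 170 + 110 = 280
  van 8: 160 + 100 = 260
  van 9: 150 = 150
This matches the lower bound, so 9 is optimal.

9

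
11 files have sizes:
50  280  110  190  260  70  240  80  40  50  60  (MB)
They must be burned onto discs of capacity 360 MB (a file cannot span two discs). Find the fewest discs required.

Total = 280 + 260 + 240 + 190 + 110 + 80 + 70 + 60 + 50 + 50 + 40 = 1430 MB.
Lower bound: ⌈1430/360⌉ = 4 discs.
A packing using 4 discs:
  disc 1: 280 + 80 = 360
  disc 2: 260 + 60 + 40 = 360
  disc 3: 240 + 110 = 350
  disc 4: 190 + 70 + 50 + 50 = 360
This matches the lower bound, so 4 is optimal.

4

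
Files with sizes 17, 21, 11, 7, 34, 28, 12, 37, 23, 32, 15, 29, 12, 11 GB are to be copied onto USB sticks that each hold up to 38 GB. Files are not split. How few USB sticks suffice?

9

Total = 37 + 34 + 32 + 29 + 28 + 23 + 21 + 17 + 15 + 12 + 12 + 11 + 11 + 7 = 289 GB.
Lower bound: ⌈289/38⌉ = 8 USB sticks.
A packing using 9 USB sticks:
  USB stick 1: 37 = 37
  USB stick 2: 34 = 34
  USB stick 3: 32 = 32
  USB stick 4: 29 + 7 = 36
  USB stick 5: 28 = 28
  USB stick 6: 23 + 15 = 38
  USB stick 7: 21 + 17 = 38
  USB stick 8: 12 + 12 + 11 = 35
  USB stick 9: 11 = 11
No arrangement into 8 USB sticks stays within capacity, so 9 is optimal.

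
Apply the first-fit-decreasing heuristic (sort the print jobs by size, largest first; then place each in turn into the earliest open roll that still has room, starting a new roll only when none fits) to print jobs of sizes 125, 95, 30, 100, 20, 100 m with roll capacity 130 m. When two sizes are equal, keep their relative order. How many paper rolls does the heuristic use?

4

Sorted descending: 125, 100, 100, 95, 30, 20.
  125 → roll 1 (new)  [load 125/130]
  100 → roll 2 (new)  [load 100/130]
  100 → roll 3 (new)  [load 100/130]
  95 → roll 4 (new)  [load 95/130]
  30 → roll 2  [load 130/130]
  20 → roll 3  [load 120/130]
4 paper rolls opened.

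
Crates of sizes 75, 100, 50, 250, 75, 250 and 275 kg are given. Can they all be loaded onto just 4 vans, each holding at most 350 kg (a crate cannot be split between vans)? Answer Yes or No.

Yes

A valid assignment using 4 vans:
  van 1: 275 + 75 = 350
  van 2: 250 + 100 = 350
  van 3: 250 + 75 = 325
  van 4: 50 = 50
Every load is within 350 kg, so 4 vans suffice.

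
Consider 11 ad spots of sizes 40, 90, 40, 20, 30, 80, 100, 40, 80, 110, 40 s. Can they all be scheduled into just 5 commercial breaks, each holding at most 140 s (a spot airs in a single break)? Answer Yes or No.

A valid assignment using 5 commercial breaks:
  break 1: 110 + 30 = 140
  break 2: 100 + 40 = 140
  break 3: 90 + 40 = 130
  break 4: 80 + 40 + 20 = 140
  break 5: 80 + 40 = 120
Every load is within 140 s, so 5 commercial breaks suffice.

Yes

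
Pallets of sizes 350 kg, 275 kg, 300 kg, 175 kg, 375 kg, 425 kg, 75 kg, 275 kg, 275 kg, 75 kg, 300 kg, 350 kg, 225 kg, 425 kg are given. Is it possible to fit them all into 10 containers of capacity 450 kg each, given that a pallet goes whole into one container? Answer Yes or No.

No

Total = 3900 kg; ⌈3900/450⌉ = 9.
10 pallets each exceed half the capacity and cannot share a container, forcing at least 10 containers.
The bound of 10 does not rule out 10, but exhaustive search shows no assignment into 10 containers of capacity 450 kg exists — the minimum is 11.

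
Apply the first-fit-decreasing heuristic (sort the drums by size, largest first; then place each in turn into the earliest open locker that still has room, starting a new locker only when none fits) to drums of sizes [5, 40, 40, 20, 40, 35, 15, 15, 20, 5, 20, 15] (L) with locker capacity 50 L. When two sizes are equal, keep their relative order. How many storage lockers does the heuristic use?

6

Sorted descending: 40, 40, 40, 35, 20, 20, 20, 15, 15, 15, 5, 5.
  40 → locker 1 (new)  [load 40/50]
  40 → locker 2 (new)  [load 40/50]
  40 → locker 3 (new)  [load 40/50]
  35 → locker 4 (new)  [load 35/50]
  20 → locker 5 (new)  [load 20/50]
  20 → locker 5  [load 40/50]
  20 → locker 6 (new)  [load 20/50]
  15 → locker 4  [load 50/50]
  15 → locker 6  [load 35/50]
  15 → locker 6  [load 50/50]
  5 → locker 1  [load 45/50]
  5 → locker 1  [load 50/50]
6 storage lockers opened.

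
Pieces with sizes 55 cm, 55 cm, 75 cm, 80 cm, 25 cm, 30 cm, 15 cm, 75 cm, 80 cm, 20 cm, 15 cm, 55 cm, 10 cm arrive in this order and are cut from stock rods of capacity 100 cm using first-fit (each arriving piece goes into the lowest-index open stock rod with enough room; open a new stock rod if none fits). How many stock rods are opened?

  55 → stock rod 1 (new)  [load 55/100]
  55 → stock rod 2 (new)  [load 55/100]
  75 → stock rod 3 (new)  [load 75/100]
  80 → stock rod 4 (new)  [load 80/100]
  25 → stock rod 1  [load 80/100]
  30 → stock rod 2  [load 85/100]
  15 → stock rod 1  [load 95/100]
  75 → stock rod 5 (new)  [load 75/100]
  80 → stock rod 6 (new)  [load 80/100]
  20 → stock rod 3  [load 95/100]
  15 → stock rod 2  [load 100/100]
  55 → stock rod 7 (new)  [load 55/100]
  10 → stock rod 4  [load 90/100]
7 stock rods opened.

7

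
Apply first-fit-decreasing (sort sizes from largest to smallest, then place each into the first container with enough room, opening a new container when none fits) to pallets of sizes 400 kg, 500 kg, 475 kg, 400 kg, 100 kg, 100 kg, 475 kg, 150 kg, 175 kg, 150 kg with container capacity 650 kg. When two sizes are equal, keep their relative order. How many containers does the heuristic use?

Sorted descending: 500, 475, 475, 400, 400, 175, 150, 150, 100, 100.
  500 → container 1 (new)  [load 500/650]
  475 → container 2 (new)  [load 475/650]
  475 → container 3 (new)  [load 475/650]
  400 → container 4 (new)  [load 400/650]
  400 → container 5 (new)  [load 400/650]
  175 → container 2  [load 650/650]
  150 → container 1  [load 650/650]
  150 → container 3  [load 625/650]
  100 → container 4  [load 500/650]
  100 → container 4  [load 600/650]
5 containers opened.

5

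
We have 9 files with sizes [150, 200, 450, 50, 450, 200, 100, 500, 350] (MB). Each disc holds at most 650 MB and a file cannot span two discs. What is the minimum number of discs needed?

4

Total = 500 + 450 + 450 + 350 + 200 + 200 + 150 + 100 + 50 = 2450 MB.
Lower bound: ⌈2450/650⌉ = 4 discs.
A packing using 4 discs:
  disc 1: 500 + 150 = 650
  disc 2: 450 + 200 = 650
  disc 3: 450 + 200 = 650
  disc 4: 350 + 100 + 50 = 500
This matches the lower bound, so 4 is optimal.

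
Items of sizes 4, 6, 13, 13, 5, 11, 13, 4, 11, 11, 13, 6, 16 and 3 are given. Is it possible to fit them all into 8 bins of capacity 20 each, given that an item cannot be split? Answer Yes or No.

Yes

A valid assignment using 8 bins:
  bin 1: 16 + 4 = 20
  bin 2: 13 + 6 = 19
  bin 3: 13 + 6 = 19
  bin 4: 13 + 5 = 18
  bin 5: 13 + 4 + 3 = 20
  bin 6: 11 = 11
  bin 7: 11 = 11
  bin 8: 11 = 11
Every load is within 20, so 8 bins suffice.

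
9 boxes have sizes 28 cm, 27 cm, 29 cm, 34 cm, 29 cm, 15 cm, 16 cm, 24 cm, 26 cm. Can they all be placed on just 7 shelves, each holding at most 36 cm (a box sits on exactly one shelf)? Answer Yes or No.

Total = 228 cm; ⌈228/36⌉ = 7.
The bound of 7 does not rule out 7, but exhaustive search shows no assignment into 7 shelves of capacity 36 cm exists — the minimum is 8.

No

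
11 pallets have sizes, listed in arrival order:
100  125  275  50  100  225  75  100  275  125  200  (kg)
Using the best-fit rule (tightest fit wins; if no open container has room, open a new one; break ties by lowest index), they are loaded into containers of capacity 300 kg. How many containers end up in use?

7

  100 → container 1 (new)  [load 100/300]
  125 → container 1  [load 225/300]
  275 → container 2 (new)  [load 275/300]
  50 → container 1  [load 275/300]
  100 → container 3 (new)  [load 100/300]
  225 → container 4 (new)  [load 225/300]
  75 → container 4  [load 300/300]
  100 → container 3  [load 200/300]
  275 → container 5 (new)  [load 275/300]
  125 → container 6 (new)  [load 125/300]
  200 → container 7 (new)  [load 200/300]
7 containers opened.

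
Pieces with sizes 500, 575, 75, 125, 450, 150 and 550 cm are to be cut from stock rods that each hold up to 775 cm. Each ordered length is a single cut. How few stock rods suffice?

4

Total = 575 + 550 + 500 + 450 + 150 + 125 + 75 = 2425 cm.
Lower bound: ⌈2425/775⌉ = 4 stock rods.
A packing using 4 stock rods:
  stock rod 1: 575 + 150 = 725
  stock rod 2: 550 + 125 + 75 = 750
  stock rod 3: 500 = 500
  stock rod 4: 450 = 450
This matches the lower bound, so 4 is optimal.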